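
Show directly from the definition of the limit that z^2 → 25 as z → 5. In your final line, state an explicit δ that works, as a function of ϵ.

Let ϵ > 0 be given. We seek δ > 0 with 0 < |z − 5| < δ ⇒ |z^2 − 25| < ϵ.
Factor: z^2 − 25 = (z − 5)(z + 5), so |z^2 − 25| = |z − 5|·|z + 5|.
Impose δ ≤ 2 so that |z| < 7; then |z + 5| ≤ 12.
Hence |z^2 − 25| ≤ 12|z − 5|, which is < ϵ once |z − 5| < ϵ/12.
Take δ = min(2, ϵ/12). If 0 < |z − 5| < δ then both bounds hold and |z^2 − 25| ≤ 12|z − 5| < 12·(ϵ/12) = ϵ.

δ = min(2, ϵ/12)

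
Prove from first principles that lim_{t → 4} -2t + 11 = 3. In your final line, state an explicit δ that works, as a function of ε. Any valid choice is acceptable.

Suppose ε > 0. We need δ > 0 so that 0 < |t − 4| < δ implies |(-2t + 11) − 3| < ε.
|(-2t + 11) − 3| = |-2t + 8| = 2|t − 4|.
Thus it suffices that |t − 4| < ε/2.
Take δ = ε/2. If 0 < |t − 4| < δ then |(-2t + 11) − 3| = 2|t − 4| < 2·(ε/2) = ε.

δ = ε/2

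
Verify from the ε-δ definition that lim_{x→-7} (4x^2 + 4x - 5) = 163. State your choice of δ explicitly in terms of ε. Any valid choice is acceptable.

δ = min(1, ε/56)

Fix ε > 0. We want δ > 0 such that 0 < |x + 7| < δ implies |(4x^2 + 4x - 5) − 163| < ε.
(4x^2 + 4x - 5) − 163 = 4x^2 + 4x - 168 = (x + 7)(4x - 24).
So |(4x^2 + 4x - 5) − 163| = |x + 7|·|4x - 24|.
Require δ ≤ 1. Then |x + 7| < 1 gives |x| < 8, and by the triangle inequality |4x - 24| ≤ 4·8 + 24 = 56.
Hence |(4x^2 + 4x - 5) − 163| ≤ 56|x + 7| < ε provided |x + 7| < ε/56.
Choosing δ = min(1, ε/56) ensures both conditions, hence |(4x^2 + 4x - 5) − 163| < ε.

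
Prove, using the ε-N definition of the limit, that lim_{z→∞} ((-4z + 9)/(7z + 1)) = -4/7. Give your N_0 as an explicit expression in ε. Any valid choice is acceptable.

N_0 = (67/49)/ε

Suppose ε > 0. We seek N_0 > 0 such that z > N_0 implies |(-4z + 9)/(7z + 1) + 4/7| < ε.
(-4z + 9)/(7z + 1) + 4/7 = (7(-4z + 9) − (-4)(7z + 1)) / (7(7z + 1)) = 67/(7(7z + 1)).
For z > 0 we have 7z + 1 > 7z, so |(-4z + 9)/(7z + 1) + 4/7| = 67/(7(7z + 1)) < 67/(7·7z) = (67/49)/z.
Thus |(-4z + 9)/(7z + 1) + 4/7| < ε whenever z > (67/49)/ε.
Take N_0 = (67/49)/ε. If z > N_0 then |(-4z + 9)/(7z + 1) + 4/7| < (67/49)/z < ε.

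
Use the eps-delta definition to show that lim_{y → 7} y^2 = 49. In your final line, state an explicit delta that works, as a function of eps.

Fix eps > 0. We seek delta > 0 with 0 < |y − 7| < delta ⇒ |y^2 − 49| < eps.
Factor: y^2 − 49 = (y − 7)(y + 7), so |y^2 − 49| = |y − 7|·|y + 7|.
Restrict delta ≤ 1. Then |y − 7| < 1 gives |y| < 8, so by the triangle inequality |y + 7| ≤ 8 + 7 = 15.
Hence |y^2 − 49| ≤ 15|y − 7|, which is < eps once |y − 7| < eps/15.
Take delta = min(1, eps/15). If 0 < |y − 7| < delta then both bounds hold and |y^2 − 49| ≤ 15|y − 7| < 15·(eps/15) = eps.

delta = min(1, eps/15)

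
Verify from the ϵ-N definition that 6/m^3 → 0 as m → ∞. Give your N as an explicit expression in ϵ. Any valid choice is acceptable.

Let ϵ > 0 be given. For m ≥ 1, |6/m^3 − 0| = 6/m^3.
6/m^3 < ϵ ⇔ m^3 > 6/ϵ ⇔ m > (6/ϵ)^{1/3}.
Take N = (6/ϵ)^{1/3}. Then m > N implies 6/m^3 < ϵ.

N = (6/ϵ)^{1/3}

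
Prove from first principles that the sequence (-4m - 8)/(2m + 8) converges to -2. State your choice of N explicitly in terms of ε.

N = 4/ε

Suppose ε > 0. For m ≥ 1, |(-4m - 8)/(2m + 8) + 2| = |16|/(2(2m + 8)) = 16/(2(2m + 8)).
Since 2m + 8 ≥ 2m for m ≥ 1, this is ≤ 16/(2·2m) = 4/m.
So |(-4m - 8)/(2m + 8) + 2| < ε whenever m > 4/ε.
Take N = 4/ε. If m > N then |(-4m - 8)/(2m + 8) + 2| ≤ 4/m < ε.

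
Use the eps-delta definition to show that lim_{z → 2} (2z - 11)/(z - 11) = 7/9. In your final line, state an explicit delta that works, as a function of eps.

Suppose eps > 0. We want delta > 0 with 0 < |z − 2| < delta ⇒ |(2z - 11)/(z - 11) − (7/9)| < eps.
Combining over a common denominator, (2z - 11)/(z - 11) − (7/9) = [(2z - 11)·(-9) − (-7)·(z - 11)] / [(-9)·(z - 11)] = -11(z − 2) / ((-9)(z - 11)).
So |(2z - 11)/(z - 11) − (7/9)| = 11|z − 2| / (9·|z − 11|).
Require delta ≤ 9/2, so |z − 11| ≥ |-9| − |z − 2| > 9 − 9/2 = 9/2.
Hence |(2z - 11)/(z - 11) − (7/9)| < 11|z − 2|/(9·(9/2)) = (22/81)|z − 2|, which is < eps once |z − 2| < (81/22)eps.
Take delta = min(9/2, (81/22)eps). Then 0 < |z − 2| < delta forces both bounds, so |(2z - 11)/(z - 11) − (7/9)| < eps.

delta = min(9/2, (81/22)eps)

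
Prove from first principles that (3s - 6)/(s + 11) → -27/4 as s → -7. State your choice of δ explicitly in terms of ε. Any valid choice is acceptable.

Fix ε > 0. We want δ > 0 with 0 < |s + 7| < δ ⇒ |(3s - 6)/(s + 11) + 27/4| < ε.
Combining over a common denominator, (3s - 6)/(s + 11) + 27/4 = [(3s - 6)·4 − (-27)·(s + 11)] / [4·(s + 11)] = 39(s + 7) / (4(s + 11)).
So |(3s - 6)/(s + 11) + 27/4| = 39|s + 7| / (4·|s + 11|).
Require δ ≤ 2, so |s + 11| ≥ |4| − |s + 7| > 4 − 2 = 2.
Hence |(3s - 6)/(s + 11) + 27/4| < 39|s + 7|/(4·2) = (39/8)|s + 7|, which is < ε once |s + 7| < (8/39)ε.
Take δ = min(2, (8/39)ε). Then 0 < |s + 7| < δ forces both bounds, so |(3s - 6)/(s + 11) + 27/4| < ε.

δ = min(2, (8/39)ε)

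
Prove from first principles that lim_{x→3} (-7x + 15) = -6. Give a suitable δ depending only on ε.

Suppose ε > 0. We need δ > 0 so that 0 < |x − 3| < δ implies |(-7x + 15) + 6| < ε.
|(-7x + 15) + 6| = |-7x + 21| = 7|x − 3|.
Thus it suffices that |x − 3| < ε/7.
Choosing δ = ε/7 gives |(-7x + 15) + 6| = 7|x − 3| < ε whenever |x − 3| < δ.

δ = ε/7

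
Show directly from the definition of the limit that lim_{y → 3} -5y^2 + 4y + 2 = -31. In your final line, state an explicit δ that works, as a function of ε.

δ = min(1, ε/31)

Suppose ε > 0. We want δ > 0 such that 0 < |y − 3| < δ implies |(-5y^2 + 4y + 2) + 31| < ε.
(-5y^2 + 4y + 2) + 31 = -5y^2 + 4y + 33 = (y − 3)(-5y - 11).
So |(-5y^2 + 4y + 2) + 31| = |y − 3|·|-5y - 11|.
Assume first that |y − 3| < 1, so |y| < 4. Then |-5y - 11| ≤ 5·4 + 11 = 31.
Hence |(-5y^2 + 4y + 2) + 31| ≤ 31|y − 3| < ε provided |y − 3| < ε/31.
Choosing δ = min(1, ε/31) ensures both conditions, hence |(-5y^2 + 4y + 2) + 31| < ε.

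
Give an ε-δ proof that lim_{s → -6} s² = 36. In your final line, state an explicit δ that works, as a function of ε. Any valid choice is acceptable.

Let ε > 0 be given. We seek δ > 0 with 0 < |s + 6| < δ ⇒ |s² − 36| < ε.
Factor: s² − 36 = (s + 6)(s - 6), so |s² − 36| = |s + 6|·|s - 6|.
Impose δ ≤ 1 so that |s| < 7; then |s - 6| ≤ 13.
Hence |s² − 36| ≤ 13|s + 6|, which is < ε once |s + 6| < ε/13.
Take δ = min(1, ε/13). If 0 < |s + 6| < δ then both bounds hold and |s² − 36| ≤ 13|s + 6| < 13·(ε/13) = ε.

δ = min(1, ε/13)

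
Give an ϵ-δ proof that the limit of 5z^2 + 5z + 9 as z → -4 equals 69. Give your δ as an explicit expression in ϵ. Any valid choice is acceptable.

Fix ϵ > 0. We want δ > 0 such that 0 < |z + 4| < δ implies |(5z^2 + 5z + 9) − 69| < ϵ.
(5z^2 + 5z + 9) − 69 = 5z^2 + 5z - 60 = (z + 4)(5z - 15).
So |(5z^2 + 5z + 9) − 69| = |z + 4|·|5z - 15|.
Assume first that |z + 4| < 1, so |z| < 5. Then |5z - 15| ≤ 5·5 + 15 = 40.
Hence |(5z^2 + 5z + 9) − 69| ≤ 40|z + 4| < ϵ provided |z + 4| < ϵ/40.
Take δ = min(1, ϵ/40). Then 0 < |z + 4| < δ gives both |z + 4| < 1 and |z + 4| < ϵ/40, so |(5z^2 + 5z + 9) − 69| < ϵ.

δ = min(1, ϵ/40)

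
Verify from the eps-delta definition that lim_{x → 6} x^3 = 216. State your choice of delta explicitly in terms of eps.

delta = min(2, eps/148)

Let eps > 0. We seek delta > 0 with 0 < |x − 6| < delta ⇒ |x^3 − 216| < eps.
Factor: x^3 − 216 = (x − 6)(x^2 + 6x + 36), so |x^3 − 216| = |x − 6|·|x^2 + 6x + 36|.
Restrict delta ≤ 2. Then |x − 6| < 2 gives |x| < 8, so by the triangle inequality |x^2 + 6x + 36| ≤ 8^2 + 6·8 + 36 = 148.
Hence |x^3 − 216| ≤ 148|x − 6|, which is < eps once |x − 6| < eps/148.
Take delta = min(2, eps/148). If 0 < |x − 6| < delta then both bounds hold and |x^3 − 216| ≤ 148|x − 6| < 148·(eps/148) = eps.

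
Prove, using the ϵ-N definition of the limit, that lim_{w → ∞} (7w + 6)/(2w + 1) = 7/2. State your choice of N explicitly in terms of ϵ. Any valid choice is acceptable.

Let ϵ > 0 be given. We seek N > 0 such that w > N implies |(7w + 6)/(2w + 1) − (7/2)| < ϵ.
(7w + 6)/(2w + 1) − (7/2) = (2(7w + 6) − 7(2w + 1)) / (2(2w + 1)) = 5/(2(2w + 1)).
For w > 0 we have 2w + 1 > 2w, so |(7w + 6)/(2w + 1) − (7/2)| = 5/(2(2w + 1)) < 5/(2·2w) = (5/4)/w.
Thus |(7w + 6)/(2w + 1) − (7/2)| < ϵ whenever w > (5/4)/ϵ.
Take N = (5/4)/ϵ. If w > N then |(7w + 6)/(2w + 1) − (7/2)| < (5/4)/w < ϵ.

N = (5/4)/ϵ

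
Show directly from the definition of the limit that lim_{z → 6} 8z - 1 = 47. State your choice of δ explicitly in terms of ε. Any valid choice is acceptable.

Fix ε > 0. We need δ > 0 so that 0 < |z − 6| < δ implies |(8z - 1) − 47| < ε.
Since (8z - 1) − 47 = 8(z − 6), we have |(8z - 1) − 47| = 8|z − 6|.
So 8|z − 6| < ε exactly when |z − 6| < ε/8.
Choosing δ = ε/8 gives |(8z - 1) − 47| = 8|z − 6| < ε whenever |z − 6| < δ.

δ = ε/8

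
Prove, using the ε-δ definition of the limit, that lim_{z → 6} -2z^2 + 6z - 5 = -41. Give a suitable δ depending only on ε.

Let ε > 0. We want δ > 0 such that 0 < |z − 6| < δ implies |(-2z^2 + 6z - 5) + 41| < ε.
(-2z^2 + 6z - 5) + 41 = -2z^2 + 6z + 36 = (z − 6)(-2z - 6).
So |(-2z^2 + 6z - 5) + 41| = |z − 6|·|-2z - 6|.
Require δ ≤ 2. Then |z − 6| < 2 gives |z| < 8, and by the triangle inequality |-2z - 6| ≤ 2·8 + 6 = 22.
Hence |(-2z^2 + 6z - 5) + 41| ≤ 22|z − 6| < ε provided |z − 6| < ε/22.
Choosing δ = min(2, ε/22) ensures both conditions, hence |(-2z^2 + 6z - 5) + 41| < ε.

δ = min(2, ε/22)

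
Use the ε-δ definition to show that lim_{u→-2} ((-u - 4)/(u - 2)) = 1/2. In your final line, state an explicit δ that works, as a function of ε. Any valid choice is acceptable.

δ = min(2, (4/3)ε)

Let ε > 0. We want δ > 0 with 0 < |u + 2| < δ ⇒ |(-u - 4)/(u - 2) − (1/2)| < ε.
Combining over a common denominator, (-u - 4)/(u - 2) − (1/2) = [(-u - 4)·(-4) − (-2)·(u - 2)] / [(-4)·(u - 2)] = 6(u + 2) / ((-4)(u - 2)).
So |(-u - 4)/(u - 2) − (1/2)| = 6|u + 2| / (4·|u − 2|).
Restrict δ ≤ 2. Then |u + 2| < 2 gives |u − 2| = |(u + 2) + (-4)| ≥ 4 − 2 = 2.
Hence |(-u - 4)/(u - 2) − (1/2)| < 6|u + 2|/(4·2) = (3/4)|u + 2|, which is < ε once |u + 2| < (4/3)ε.
Take δ = min(2, (4/3)ε). Then 0 < |u + 2| < δ forces both bounds, so |(-u - 4)/(u - 2) − (1/2)| < ε.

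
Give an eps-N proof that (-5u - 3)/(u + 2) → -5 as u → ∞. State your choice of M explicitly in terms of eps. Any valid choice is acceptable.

M = 7/eps

Let eps > 0. We seek M > 0 such that u > M implies |(-5u - 3)/(u + 2) + 5| < eps.
(-5u - 3)/(u + 2) + 5 = ((-5u - 3) − (-5)(u + 2)) / ((u + 2)) = 7/((u + 2)).
For u > 0 we have u + 2 > u, so |(-5u - 3)/(u + 2) + 5| = 7/((u + 2)) < 7/(u) = 7/u.
Thus |(-5u - 3)/(u + 2) + 5| < eps whenever u > 7/eps.
Take M = 7/eps. If u > M then |(-5u - 3)/(u + 2) + 5| < 7/u < eps.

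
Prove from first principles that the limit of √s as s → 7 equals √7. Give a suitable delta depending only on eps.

delta = min(7, √7·eps)

Suppose eps > 0. We want delta > 0 such that 0 < |s − 7| < delta implies |√s − √7| < eps.
Rationalise: √s − √7 = (s − 7)/(√s + √7), so |√s − √7| = |s − 7|/(√s + √7).
Restrict delta ≤ 7 so that |s − 7| < 7 forces s > 0, and then √s + √7 > √7.
Hence |√s − √7| < |s − 7|/√7, which is < eps once |s − 7| < √7·eps.
Take delta = min(7, √7·eps). If 0 < |s − 7| < delta then s > 0 and |√s − √7| < |s − 7|/√7 < eps.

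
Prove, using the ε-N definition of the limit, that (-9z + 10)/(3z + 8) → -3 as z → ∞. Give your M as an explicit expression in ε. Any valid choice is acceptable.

M = (34/3)/ε

Let ε > 0. We seek M > 0 such that z > M implies |(-9z + 10)/(3z + 8) + 3| < ε.
(-9z + 10)/(3z + 8) + 3 = (3(-9z + 10) − (-9)(3z + 8)) / (3(3z + 8)) = 102/(3(3z + 8)).
For z > 0 we have 3z + 8 > 3z, so |(-9z + 10)/(3z + 8) + 3| = 102/(3(3z + 8)) < 102/(3·3z) = (34/3)/z.
Thus |(-9z + 10)/(3z + 8) + 3| < ε whenever z > (34/3)/ε.
Take M = (34/3)/ε. If z > M then |(-9z + 10)/(3z + 8) + 3| < (34/3)/z < ε.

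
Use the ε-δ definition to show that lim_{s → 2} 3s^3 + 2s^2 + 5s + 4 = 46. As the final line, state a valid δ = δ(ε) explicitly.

Fix ε > 0. We want δ > 0 such that 0 < |s − 2| < δ implies |(3s^3 + 2s^2 + 5s + 4) − 46| < ε.
(3s^3 + 2s^2 + 5s + 4) − 46 = 3s^3 + 2s^2 + 5s - 42 = (s − 2)(3s^2 + 8s + 21).
So |(3s^3 + 2s^2 + 5s + 4) − 46| = |s − 2|·|3s^2 + 8s + 21|.
Assume first that |s − 2| < 1, so |s| < 3. Then |3s^2 + 8s + 21| ≤ 3·3^2 + 8·3 + 21 = 72.
Hence |(3s^3 + 2s^2 + 5s + 4) − 46| ≤ 72|s − 2| < ε provided |s − 2| < ε/72.
Take δ = min(1, ε/72). Then 0 < |s − 2| < δ gives both |s − 2| < 1 and |s − 2| < ε/72, so |(3s^3 + 2s^2 + 5s + 4) − 46| < ε.

δ = min(1, ε/72)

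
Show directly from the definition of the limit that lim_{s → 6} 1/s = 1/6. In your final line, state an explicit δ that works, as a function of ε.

Let ε > 0 be given. We seek δ > 0 such that 0 < |s − 6| < δ implies |1/s − (1/6)| < ε.
|1/s − (1/6)| = |6 − s|/(6·|s|) = |s − 6|/(6|s|).
Require δ ≤ 3 so that |s| > 6 − 3 = 3, hence 6|s| > 18.
Then |1/s − (1/6)| < |s − 6|/18, which is < ε when |s − 6| < 18ε.
Take δ = min(3, 18ε). Then 0 < |s − 6| < δ gives both |s − 6| < 3 and |s − 6| < 18ε, so |1/s − (1/6)| < ε.

δ = min(3, 18ε)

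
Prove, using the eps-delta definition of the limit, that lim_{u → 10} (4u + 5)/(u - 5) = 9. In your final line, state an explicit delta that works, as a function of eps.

delta = min(5/2, (1/2)eps)

Fix eps > 0. We want delta > 0 with 0 < |u − 10| < delta ⇒ |(4u + 5)/(u - 5) − 9| < eps.
Combining over a common denominator, (4u + 5)/(u - 5) − 9 = [(4u + 5)·5 − 45·(u - 5)] / [5·(u - 5)] = -25(u − 10) / (5(u - 5)).
So |(4u + 5)/(u - 5) − 9| = 25|u − 10| / (5·|u − 5|).
Require delta ≤ 5/2, so |u − 5| ≥ |5| − |u − 10| > 5 − 5/2 = 5/2.
Hence |(4u + 5)/(u - 5) − 9| < 25|u − 10|/(5·(5/2)) = 2|u − 10|, which is < eps once |u − 10| < (1/2)eps.
Take delta = min(5/2, (1/2)eps). Then 0 < |u − 10| < delta forces both bounds, so |(4u + 5)/(u - 5) − 9| < eps.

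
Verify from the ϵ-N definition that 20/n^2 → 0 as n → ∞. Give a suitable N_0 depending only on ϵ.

Fix ϵ > 0. For n ≥ 1, |20/n^2 − 0| = 20/n^2.
20/n^2 < ϵ ⇔ n^2 > 20/ϵ ⇔ n > (20/ϵ)^{1/2}.
Take N_0 = (20/ϵ)^{1/2}. Then n > N_0 implies 20/n^2 < ϵ.

N_0 = (20/ϵ)^{1/2}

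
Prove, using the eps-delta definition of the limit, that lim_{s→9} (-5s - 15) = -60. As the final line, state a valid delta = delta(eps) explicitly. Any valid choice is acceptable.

delta = eps/5

Let eps > 0 be given. We need delta > 0 so that 0 < |s − 9| < delta implies |(-5s - 15) + 60| < eps.
Since (-5s - 15) + 60 = -5(s − 9), we have |(-5s - 15) + 60| = 5|s − 9|.
Thus it suffices that |s − 9| < eps/5.
Take delta = eps/5. If 0 < |s − 9| < delta then |(-5s - 15) + 60| = 5|s − 9| < 5·(eps/5) = eps.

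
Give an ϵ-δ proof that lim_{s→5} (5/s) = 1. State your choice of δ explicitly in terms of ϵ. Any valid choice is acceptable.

Let ϵ > 0. We seek δ > 0 such that 0 < |s − 5| < δ implies |5/s − 1| < ϵ.
|5/s − 1| = 5·|5 − s|/(5·|s|) = 5|s − 5|/(5|s|).
Restrict δ ≤ 5/2. Then |s − 5| < 5/2 gives |s| > 5/2, so 5|s| > 25/2.
Then |5/s − 1| < 5|s − 5|/(25/2), which is < ϵ when |s − 5| < (5/2)ϵ.
Take δ = min(5/2, (5/2)ϵ). Then 0 < |s − 5| < δ gives both |s − 5| < 5/2 and |s − 5| < (5/2)ϵ, so |5/s − 1| < ϵ.

δ = min(5/2, (5/2)ϵ)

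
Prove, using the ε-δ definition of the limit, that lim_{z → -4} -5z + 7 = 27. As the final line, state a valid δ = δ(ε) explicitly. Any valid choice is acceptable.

Fix ε > 0. We need δ > 0 so that 0 < |z + 4| < δ implies |(-5z + 7) − 27| < ε.
|(-5z + 7) − 27| = |-5z - 20| = 5|z + 4|.
Thus it suffices that |z + 4| < ε/5.
Take δ = ε/5. If 0 < |z + 4| < δ then |(-5z + 7) − 27| = 5|z + 4| < 5·(ε/5) = ε.

δ = ε/5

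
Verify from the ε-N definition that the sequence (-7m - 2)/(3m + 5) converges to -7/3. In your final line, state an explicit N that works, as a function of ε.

Let ε > 0 be given. For m ≥ 1, |(-7m - 2)/(3m + 5) + 7/3| = |29|/(3(3m + 5)) = 29/(3(3m + 5)).
Since 3m + 5 ≥ 3m for m ≥ 1, this is ≤ 29/(3·3m) = (29/9)/m.
So |(-7m - 2)/(3m + 5) + 7/3| < ε whenever m > (29/9)/ε.
Take N = (29/9)/ε. If m > N then |(-7m - 2)/(3m + 5) + 7/3| ≤ (29/9)/m < ε.

N = (29/9)/ε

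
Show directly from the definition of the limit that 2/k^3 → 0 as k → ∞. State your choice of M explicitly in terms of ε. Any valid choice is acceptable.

Fix ε > 0. For k ≥ 1, |2/k^3 − 0| = 2/k^3.
2/k^3 < ε ⇔ k^3 > 2/ε ⇔ k > (2/ε)^{1/3}.
Take M = (2/ε)^{1/3}. Then k > M implies 2/k^3 < ε.

M = (2/ε)^{1/3}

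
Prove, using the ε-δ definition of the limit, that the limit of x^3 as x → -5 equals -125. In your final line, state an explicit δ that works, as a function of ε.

Let ε > 0. We seek δ > 0 with 0 < |x + 5| < δ ⇒ |x^3 + 125| < ε.
Factor: x^3 + 125 = (x + 5)(x^2 - 5x + 25), so |x^3 + 125| = |x + 5|·|x^2 - 5x + 25|.
Restrict δ ≤ 1. Then |x + 5| < 1 gives |x| < 6, so by the triangle inequality |x^2 - 5x + 25| ≤ 6^2 + 5·6 + 25 = 91.
Hence |x^3 + 125| ≤ 91|x + 5|, which is < ε once |x + 5| < ε/91.
Take δ = min(1, ε/91). If 0 < |x + 5| < δ then both bounds hold and |x^3 + 125| ≤ 91|x + 5| < 91·(ε/91) = ε.

δ = min(1, ε/91)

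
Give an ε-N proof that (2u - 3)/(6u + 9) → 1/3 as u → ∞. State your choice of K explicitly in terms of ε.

Let ε > 0 be given. We seek K > 0 such that u > K implies |(2u - 3)/(6u + 9) − (1/3)| < ε.
(2u - 3)/(6u + 9) − (1/3) = (6(2u - 3) − 2(6u + 9)) / (6(6u + 9)) = -36/(6(6u + 9)).
For u > 0 we have 6u + 9 > 6u, so |(2u - 3)/(6u + 9) − (1/3)| = 36/(6(6u + 9)) < 36/(6·6u) = 1/u.
Thus |(2u - 3)/(6u + 9) − (1/3)| < ε whenever u > 1/ε.
Take K = 1/ε. If u > K then |(2u - 3)/(6u + 9) − (1/3)| < 1/u < ε.

K = 1/ε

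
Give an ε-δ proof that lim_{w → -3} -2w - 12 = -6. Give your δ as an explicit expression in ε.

δ = ε/2

Fix ε > 0. We need δ > 0 so that 0 < |w + 3| < δ implies |(-2w - 12) + 6| < ε.
Since (-2w - 12) + 6 = -2(w + 3), we have |(-2w - 12) + 6| = 2|w + 3|.
Thus it suffices that |w + 3| < ε/2.
Take δ = ε/2. If 0 < |w + 3| < δ then |(-2w - 12) + 6| = 2|w + 3| < 2·(ε/2) = ε.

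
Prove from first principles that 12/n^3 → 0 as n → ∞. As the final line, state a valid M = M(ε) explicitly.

M = (12/ε)^{1/3}

Let ε > 0 be given. For n ≥ 1, |12/n^3 − 0| = 12/n^3.
12/n^3 < ε ⇔ n^3 > 12/ε ⇔ n > (12/ε)^{1/3}.
Take M = (12/ε)^{1/3}. Then n > M implies 12/n^3 < ε.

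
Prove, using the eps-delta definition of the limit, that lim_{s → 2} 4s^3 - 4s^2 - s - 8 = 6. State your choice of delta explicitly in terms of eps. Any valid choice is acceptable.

delta = min(2, eps/87)

Let eps > 0 be given. We want delta > 0 such that 0 < |s − 2| < delta implies |(4s^3 - 4s^2 - s - 8) − 6| < eps.
(4s^3 - 4s^2 - s - 8) − 6 = 4s^3 - 4s^2 - s - 14 = (s − 2)(4s^2 + 4s + 7).
So |(4s^3 - 4s^2 - s - 8) − 6| = |s − 2|·|4s^2 + 4s + 7|.
Assume first that |s − 2| < 2, so |s| < 4. Then |4s^2 + 4s + 7| ≤ 4·4^2 + 4·4 + 7 = 87.
Hence |(4s^3 - 4s^2 - s - 8) − 6| ≤ 87|s − 2| < eps provided |s − 2| < eps/87.
Take delta = min(2, eps/87). Then 0 < |s − 2| < delta gives both |s − 2| < 2 and |s − 2| < eps/87, so |(4s^3 - 4s^2 - s - 8) − 6| < eps.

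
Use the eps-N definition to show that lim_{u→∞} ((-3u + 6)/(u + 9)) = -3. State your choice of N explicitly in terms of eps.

Suppose eps > 0. We seek N > 0 such that u > N implies |(-3u + 6)/(u + 9) + 3| < eps.
(-3u + 6)/(u + 9) + 3 = ((-3u + 6) − (-3)(u + 9)) / ((u + 9)) = 33/((u + 9)).
For u > 0 we have u + 9 > u, so |(-3u + 6)/(u + 9) + 3| = 33/((u + 9)) < 33/(u) = 33/u.
Thus |(-3u + 6)/(u + 9) + 3| < eps whenever u > 33/eps.
Take N = 33/eps. If u > N then |(-3u + 6)/(u + 9) + 3| < 33/u < eps.

N = 33/eps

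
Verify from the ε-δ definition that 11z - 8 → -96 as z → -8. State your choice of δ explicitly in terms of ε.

Suppose ε > 0. We need δ > 0 so that 0 < |z + 8| < δ implies |(11z - 8) + 96| < ε.
|(11z - 8) + 96| = |11z + 88| = 11|z + 8|.
Thus it suffices that |z + 8| < ε/11.
Choosing δ = ε/11 gives |(11z - 8) + 96| = 11|z + 8| < ε whenever |z + 8| < δ.

δ = ε/11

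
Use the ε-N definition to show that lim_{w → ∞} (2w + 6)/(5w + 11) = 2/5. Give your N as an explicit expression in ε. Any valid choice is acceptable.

Fix ε > 0. We seek N > 0 such that w > N implies |(2w + 6)/(5w + 11) − (2/5)| < ε.
(2w + 6)/(5w + 11) − (2/5) = (5(2w + 6) − 2(5w + 11)) / (5(5w + 11)) = 8/(5(5w + 11)).
For w > 0 we have 5w + 11 > 5w, so |(2w + 6)/(5w + 11) − (2/5)| = 8/(5(5w + 11)) < 8/(5·5w) = (8/25)/w.
Thus |(2w + 6)/(5w + 11) − (2/5)| < ε whenever w > (8/25)/ε.
Take N = (8/25)/ε. If w > N then |(2w + 6)/(5w + 11) − (2/5)| < (8/25)/w < ε.

N = (8/25)/ε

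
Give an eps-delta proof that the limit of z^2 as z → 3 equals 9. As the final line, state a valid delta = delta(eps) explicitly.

Suppose eps > 0. We seek delta > 0 with 0 < |z − 3| < delta ⇒ |z^2 − 9| < eps.
Factor: z^2 − 9 = (z − 3)(z + 3), so |z^2 − 9| = |z − 3|·|z + 3|.
Impose delta ≤ 1 so that |z| < 4; then |z + 3| ≤ 7.
Hence |z^2 − 9| ≤ 7|z − 3|, which is < eps once |z − 3| < eps/7.
Take delta = min(1, eps/7). If 0 < |z − 3| < delta then both bounds hold and |z^2 − 9| ≤ 7|z − 3| < 7·(eps/7) = eps.

delta = min(1, eps/7)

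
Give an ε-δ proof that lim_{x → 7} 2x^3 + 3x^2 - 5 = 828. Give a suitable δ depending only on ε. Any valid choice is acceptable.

Let ε > 0. We want δ > 0 such that 0 < |x − 7| < δ implies |(2x^3 + 3x^2 - 5) − 828| < ε.
(2x^3 + 3x^2 - 5) − 828 = 2x^3 + 3x^2 - 833 = (x − 7)(2x^2 + 17x + 119).
So |(2x^3 + 3x^2 - 5) − 828| = |x − 7|·|2x^2 + 17x + 119|.
Require δ ≤ 1. Then |x − 7| < 1 gives |x| < 8, and by the triangle inequality |2x^2 + 17x + 119| ≤ 2·8^2 + 17·8 + 119 = 383.
Hence |(2x^3 + 3x^2 - 5) − 828| ≤ 383|x − 7| < ε provided |x − 7| < ε/383.
Choosing δ = min(1, ε/383) ensures both conditions, hence |(2x^3 + 3x^2 - 5) − 828| < ε.

δ = min(1, ε/383)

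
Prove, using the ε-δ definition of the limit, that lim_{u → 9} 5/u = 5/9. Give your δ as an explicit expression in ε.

Suppose ε > 0. We seek δ > 0 such that 0 < |u − 9| < δ implies |5/u − (5/9)| < ε.
|5/u − (5/9)| = 5·|9 − u|/(9·|u|) = 5|u − 9|/(9|u|).
Require δ ≤ 9/2 so that |u| > 9 − 9/2 = 9/2, hence 9|u| > 81/2.
Then |5/u − (5/9)| < 5|u − 9|/(81/2), which is < ε when |u − 9| < (81/10)ε.
Take δ = min(9/2, (81/10)ε). Then 0 < |u − 9| < δ gives both |u − 9| < 9/2 and |u − 9| < (81/10)ε, so |5/u − (5/9)| < ε.

δ = min(9/2, (81/10)ε)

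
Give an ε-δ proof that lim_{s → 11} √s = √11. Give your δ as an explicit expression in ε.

δ = min(11, √11·ε)

Let ε > 0 be given. We want δ > 0 such that 0 < |s − 11| < δ implies |√s − √11| < ε.
Rationalise: √s − √11 = (s − 11)/(√s + √11), so |√s − √11| = |s − 11|/(√s + √11).
Restrict δ ≤ 11 so that |s − 11| < 11 forces s > 0, and then √s + √11 > √11.
Hence |√s − √11| < |s − 11|/√11, which is < ε once |s − 11| < √11·ε.
Take δ = min(11, √11·ε). If 0 < |s − 11| < δ then s > 0 and |√s − √11| < |s − 11|/√11 < ε.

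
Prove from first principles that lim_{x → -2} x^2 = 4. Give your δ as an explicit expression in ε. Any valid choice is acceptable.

δ = min(1, ε/5)

Let ε > 0 be given. We seek δ > 0 with 0 < |x + 2| < δ ⇒ |x^2 − 4| < ε.
Factor: x^2 − 4 = (x + 2)(x - 2), so |x^2 − 4| = |x + 2|·|x - 2|.
Restrict δ ≤ 1. Then |x + 2| < 1 gives |x| < 3, so by the triangle inequality |x - 2| ≤ 3 + 2 = 5.
Hence |x^2 − 4| ≤ 5|x + 2|, which is < ε once |x + 2| < ε/5.
Take δ = min(1, ε/5). If 0 < |x + 2| < δ then both bounds hold and |x^2 − 4| ≤ 5|x + 2| < 5·(ε/5) = ε.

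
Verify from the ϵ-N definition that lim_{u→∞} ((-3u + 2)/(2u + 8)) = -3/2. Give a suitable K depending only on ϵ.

K = 7/ϵ

Let ϵ > 0. We seek K > 0 such that u > K implies |(-3u + 2)/(2u + 8) + 3/2| < ϵ.
(-3u + 2)/(2u + 8) + 3/2 = (2(-3u + 2) − (-3)(2u + 8)) / (2(2u + 8)) = 28/(2(2u + 8)).
For u > 0 we have 2u + 8 > 2u, so |(-3u + 2)/(2u + 8) + 3/2| = 28/(2(2u + 8)) < 28/(2·2u) = 7/u.
Thus |(-3u + 2)/(2u + 8) + 3/2| < ϵ whenever u > 7/ϵ.
Take K = 7/ϵ. If u > K then |(-3u + 2)/(2u + 8) + 3/2| < 7/u < ϵ.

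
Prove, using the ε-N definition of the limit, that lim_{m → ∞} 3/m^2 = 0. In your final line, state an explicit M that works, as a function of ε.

M = (3/ε)^{1/2}

Suppose ε > 0. For m ≥ 1, |3/m^2 − 0| = 3/m^2.
3/m^2 < ε ⇔ m^2 > 3/ε ⇔ m > (3/ε)^{1/2}.
Take M = (3/ε)^{1/2}. Then m > M implies 3/m^2 < ε.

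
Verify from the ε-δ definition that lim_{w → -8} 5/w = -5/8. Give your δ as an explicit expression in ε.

Suppose ε > 0. We seek δ > 0 such that 0 < |w + 8| < δ implies |5/w + 5/8| < ε.
|5/w + 5/8| = 5·|-8 − w|/(8·|w|) = 5|w + 8|/(8|w|).
Require δ ≤ 4 so that |w| > 8 − 4 = 4, hence 8|w| > 32.
Then |5/w + 5/8| < 5|w + 8|/32, which is < ε when |w + 8| < (32/5)ε.
Take δ = min(4, (32/5)ε). Then 0 < |w + 8| < δ gives both |w + 8| < 4 and |w + 8| < (32/5)ε, so |5/w + 5/8| < ε.

δ = min(4, (32/5)ε)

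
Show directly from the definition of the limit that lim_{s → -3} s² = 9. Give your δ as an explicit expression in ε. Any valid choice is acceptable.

δ = min(2, ε/8)

Suppose ε > 0. We seek δ > 0 with 0 < |s + 3| < δ ⇒ |s² − 9| < ε.
Factor: s² − 9 = (s + 3)(s - 3), so |s² − 9| = |s + 3|·|s - 3|.
Restrict δ ≤ 2. Then |s + 3| < 2 gives |s| < 5, so by the triangle inequality |s - 3| ≤ 5 + 3 = 8.
Hence |s² − 9| ≤ 8|s + 3|, which is < ε once |s + 3| < ε/8.
Take δ = min(2, ε/8). If 0 < |s + 3| < δ then both bounds hold and |s² − 9| ≤ 8|s + 3| < 8·(ε/8) = ε.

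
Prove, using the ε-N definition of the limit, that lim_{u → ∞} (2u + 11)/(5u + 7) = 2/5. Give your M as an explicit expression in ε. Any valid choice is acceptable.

Let ε > 0. We seek M > 0 such that u > M implies |(2u + 11)/(5u + 7) − (2/5)| < ε.
(2u + 11)/(5u + 7) − (2/5) = (5(2u + 11) − 2(5u + 7)) / (5(5u + 7)) = 41/(5(5u + 7)).
For u > 0 we have 5u + 7 > 5u, so |(2u + 11)/(5u + 7) − (2/5)| = 41/(5(5u + 7)) < 41/(5·5u) = (41/25)/u.
Thus |(2u + 11)/(5u + 7) − (2/5)| < ε whenever u > (41/25)/ε.
Take M = (41/25)/ε. If u > M then |(2u + 11)/(5u + 7) − (2/5)| < (41/25)/u < ε.

M = (41/25)/ε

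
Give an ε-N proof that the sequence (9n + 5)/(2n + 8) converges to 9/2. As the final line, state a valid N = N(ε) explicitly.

N = (31/2)/ε

Fix ε > 0. For n ≥ 1, |(9n + 5)/(2n + 8) − (9/2)| = |-62|/(2(2n + 8)) = 62/(2(2n + 8)).
Since 2n + 8 ≥ 2n for n ≥ 1, this is ≤ 62/(2·2n) = (31/2)/n.
So |(9n + 5)/(2n + 8) − (9/2)| < ε whenever n > (31/2)/ε.
Take N = (31/2)/ε. If n > N then |(9n + 5)/(2n + 8) − (9/2)| ≤ (31/2)/n < ε.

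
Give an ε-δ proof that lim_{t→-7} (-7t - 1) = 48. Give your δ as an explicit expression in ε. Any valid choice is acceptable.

Let ε > 0. We need δ > 0 so that 0 < |t + 7| < δ implies |(-7t - 1) − 48| < ε.
|(-7t - 1) − 48| = |-7t - 49| = 7|t + 7|.
So 7|t + 7| < ε exactly when |t + 7| < ε/7.
Take δ = ε/7. If 0 < |t + 7| < δ then |(-7t - 1) − 48| = 7|t + 7| < 7·(ε/7) = ε.

δ = ε/7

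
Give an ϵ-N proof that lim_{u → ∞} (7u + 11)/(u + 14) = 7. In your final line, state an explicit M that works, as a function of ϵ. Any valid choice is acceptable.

M = 87/ϵ

Let ϵ > 0. We seek M > 0 such that u > M implies |(7u + 11)/(u + 14) − 7| < ϵ.
(7u + 11)/(u + 14) − 7 = ((7u + 11) − 7(u + 14)) / ((u + 14)) = -87/((u + 14)).
For u > 0 we have u + 14 > u, so |(7u + 11)/(u + 14) − 7| = 87/((u + 14)) < 87/(u) = 87/u.
Thus |(7u + 11)/(u + 14) − 7| < ϵ whenever u > 87/ϵ.
Take M = 87/ϵ. If u > M then |(7u + 11)/(u + 14) − 7| < 87/u < ϵ.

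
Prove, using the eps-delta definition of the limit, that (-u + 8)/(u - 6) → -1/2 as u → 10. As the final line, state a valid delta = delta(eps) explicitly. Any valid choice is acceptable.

Suppose eps > 0. We want delta > 0 with 0 < |u − 10| < delta ⇒ |(-u + 8)/(u - 6) + 1/2| < eps.
Combining over a common denominator, (-u + 8)/(u - 6) + 1/2 = [(-u + 8)·4 − (-2)·(u - 6)] / [4·(u - 6)] = -2(u − 10) / (4(u - 6)).
So |(-u + 8)/(u - 6) + 1/2| = 2|u − 10| / (4·|u − 6|).
Restrict delta ≤ 2. Then |u − 10| < 2 gives |u − 6| = |(u − 10) + 4| ≥ 4 − 2 = 2.
Hence |(-u + 8)/(u - 6) + 1/2| < 2|u − 10|/(4·2) = (1/4)|u − 10|, which is < eps once |u − 10| < 4eps.
Take delta = min(2, 4eps). Then 0 < |u − 10| < delta forces both bounds, so |(-u + 8)/(u - 6) + 1/2| < eps.

delta = min(2, 4eps)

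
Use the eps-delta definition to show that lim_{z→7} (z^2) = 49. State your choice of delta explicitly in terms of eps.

Fix eps > 0. We seek delta > 0 with 0 < |z − 7| < delta ⇒ |z^2 − 49| < eps.
Factor: z^2 − 49 = (z − 7)(z + 7), so |z^2 − 49| = |z − 7|·|z + 7|.
Restrict delta ≤ 1. Then |z − 7| < 1 gives |z| < 8, so by the triangle inequality |z + 7| ≤ 8 + 7 = 15.
Hence |z^2 − 49| ≤ 15|z − 7|, which is < eps once |z − 7| < eps/15.
Take delta = min(1, eps/15). If 0 < |z − 7| < delta then both bounds hold and |z^2 − 49| ≤ 15|z − 7| < 15·(eps/15) = eps.

delta = min(1, eps/15)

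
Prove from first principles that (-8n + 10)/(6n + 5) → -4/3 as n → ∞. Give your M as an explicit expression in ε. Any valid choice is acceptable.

Suppose ε > 0. For n ≥ 1, |(-8n + 10)/(6n + 5) + 4/3| = |100|/(6(6n + 5)) = 100/(6(6n + 5)).
Since 6n + 5 ≥ 6n for n ≥ 1, this is ≤ 100/(6·6n) = (25/9)/n.
So |(-8n + 10)/(6n + 5) + 4/3| < ε whenever n > (25/9)/ε.
Take M = (25/9)/ε. If n > M then |(-8n + 10)/(6n + 5) + 4/3| ≤ (25/9)/n < ε.

M = (25/9)/ε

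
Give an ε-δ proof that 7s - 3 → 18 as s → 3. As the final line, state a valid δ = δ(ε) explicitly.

δ = ε/7

Suppose ε > 0. We need δ > 0 so that 0 < |s − 3| < δ implies |(7s - 3) − 18| < ε.
|(7s - 3) − 18| = |7s - 21| = 7|s − 3|.
Thus it suffices that |s − 3| < ε/7.
Choosing δ = ε/7 gives |(7s - 3) − 18| = 7|s − 3| < ε whenever |s − 3| < δ.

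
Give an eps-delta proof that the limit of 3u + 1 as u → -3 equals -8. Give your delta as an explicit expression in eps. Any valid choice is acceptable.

Let eps > 0 be given. We need delta > 0 so that 0 < |u + 3| < delta implies |(3u + 1) + 8| < eps.
|(3u + 1) + 8| = |3u + 9| = 3|u + 3|.
Thus it suffices that |u + 3| < eps/3.
Take delta = eps/3. If 0 < |u + 3| < delta then |(3u + 1) + 8| = 3|u + 3| < 3·(eps/3) = eps.

delta = eps/3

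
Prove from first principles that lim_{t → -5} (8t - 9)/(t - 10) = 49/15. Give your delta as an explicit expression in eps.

delta = min(15/2, (225/142)eps)

Fix eps > 0. We want delta > 0 with 0 < |t + 5| < delta ⇒ |(8t - 9)/(t - 10) − (49/15)| < eps.
Combining over a common denominator, (8t - 9)/(t - 10) − (49/15) = [(8t - 9)·(-15) − (-49)·(t - 10)] / [(-15)·(t - 10)] = -71(t + 5) / ((-15)(t - 10)).
So |(8t - 9)/(t - 10) − (49/15)| = 71|t + 5| / (15·|t − 10|).
Require delta ≤ 15/2, so |t − 10| ≥ |-15| − |t + 5| > 15 − 15/2 = 15/2.
Hence |(8t - 9)/(t - 10) − (49/15)| < 71|t + 5|/(15·(15/2)) = (142/225)|t + 5|, which is < eps once |t + 5| < (225/142)eps.
Take delta = min(15/2, (225/142)eps). Then 0 < |t + 5| < delta forces both bounds, so |(8t - 9)/(t - 10) − (49/15)| < eps.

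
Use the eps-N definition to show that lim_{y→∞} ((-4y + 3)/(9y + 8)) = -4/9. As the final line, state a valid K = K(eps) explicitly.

K = (59/81)/eps

Let eps > 0 be given. We seek K > 0 such that y > K implies |(-4y + 3)/(9y + 8) + 4/9| < eps.
(-4y + 3)/(9y + 8) + 4/9 = (9(-4y + 3) − (-4)(9y + 8)) / (9(9y + 8)) = 59/(9(9y + 8)).
For y > 0 we have 9y + 8 > 9y, so |(-4y + 3)/(9y + 8) + 4/9| = 59/(9(9y + 8)) < 59/(9·9y) = (59/81)/y.
Thus |(-4y + 3)/(9y + 8) + 4/9| < eps whenever y > (59/81)/eps.
Take K = (59/81)/eps. If y > K then |(-4y + 3)/(9y + 8) + 4/9| < (59/81)/y < eps.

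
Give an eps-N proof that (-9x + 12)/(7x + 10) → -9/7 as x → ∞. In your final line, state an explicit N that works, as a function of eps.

Suppose eps > 0. We seek N > 0 such that x > N implies |(-9x + 12)/(7x + 10) + 9/7| < eps.
(-9x + 12)/(7x + 10) + 9/7 = (7(-9x + 12) − (-9)(7x + 10)) / (7(7x + 10)) = 174/(7(7x + 10)).
For x > 0 we have 7x + 10 > 7x, so |(-9x + 12)/(7x + 10) + 9/7| = 174/(7(7x + 10)) < 174/(7·7x) = (174/49)/x.
Thus |(-9x + 12)/(7x + 10) + 9/7| < eps whenever x > (174/49)/eps.
Take N = (174/49)/eps. If x > N then |(-9x + 12)/(7x + 10) + 9/7| < (174/49)/x < eps.

N = (174/49)/eps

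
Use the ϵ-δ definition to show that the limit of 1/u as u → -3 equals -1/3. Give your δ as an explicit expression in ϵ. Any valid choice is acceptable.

Let ϵ > 0 be given. We seek δ > 0 such that 0 < |u + 3| < δ implies |1/u + 1/3| < ϵ.
|1/u + 1/3| = |-3 − u|/(3·|u|) = |u + 3|/(3|u|).
Require δ ≤ 3/2 so that |u| > 3 − 3/2 = 3/2, hence 3|u| > 9/2.
Then |1/u + 1/3| < |u + 3|/(9/2), which is < ϵ when |u + 3| < (9/2)ϵ.
Take δ = min(3/2, (9/2)ϵ). Then 0 < |u + 3| < δ gives both |u + 3| < 3/2 and |u + 3| < (9/2)ϵ, so |1/u + 1/3| < ϵ.

δ = min(3/2, (9/2)ϵ)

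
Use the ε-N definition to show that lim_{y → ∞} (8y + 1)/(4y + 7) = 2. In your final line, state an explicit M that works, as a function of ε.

Suppose ε > 0. We seek M > 0 such that y > M implies |(8y + 1)/(4y + 7) − 2| < ε.
(8y + 1)/(4y + 7) − 2 = (4(8y + 1) − 8(4y + 7)) / (4(4y + 7)) = -52/(4(4y + 7)).
For y > 0 we have 4y + 7 > 4y, so |(8y + 1)/(4y + 7) − 2| = 52/(4(4y + 7)) < 52/(4·4y) = (13/4)/y.
Thus |(8y + 1)/(4y + 7) − 2| < ε whenever y > (13/4)/ε.
Take M = (13/4)/ε. If y > M then |(8y + 1)/(4y + 7) − 2| < (13/4)/y < ε.

M = (13/4)/ε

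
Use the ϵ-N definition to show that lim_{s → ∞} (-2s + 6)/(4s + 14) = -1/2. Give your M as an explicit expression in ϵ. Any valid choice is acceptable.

Suppose ϵ > 0. We seek M > 0 such that s > M implies |(-2s + 6)/(4s + 14) + 1/2| < ϵ.
(-2s + 6)/(4s + 14) + 1/2 = (4(-2s + 6) − (-2)(4s + 14)) / (4(4s + 14)) = 52/(4(4s + 14)).
For s > 0 we have 4s + 14 > 4s, so |(-2s + 6)/(4s + 14) + 1/2| = 52/(4(4s + 14)) < 52/(4·4s) = (13/4)/s.
Thus |(-2s + 6)/(4s + 14) + 1/2| < ϵ whenever s > (13/4)/ϵ.
Take M = (13/4)/ϵ. If s > M then |(-2s + 6)/(4s + 14) + 1/2| < (13/4)/s < ϵ.

M = (13/4)/ϵ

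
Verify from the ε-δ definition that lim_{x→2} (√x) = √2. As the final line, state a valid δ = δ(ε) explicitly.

Fix ε > 0. We want δ > 0 such that 0 < |x − 2| < δ implies |√x − √2| < ε.
Rationalise: √x − √2 = (x − 2)/(√x + √2), so |√x − √2| = |x − 2|/(√x + √2).
Restrict δ ≤ 2 so that |x − 2| < 2 forces x > 0, and then √x + √2 > √2.
Hence |√x − √2| < |x − 2|/√2, which is < ε once |x − 2| < √2·ε.
Take δ = min(2, √2·ε). If 0 < |x − 2| < δ then x > 0 and |√x − √2| < |x − 2|/√2 < ε.

δ = min(2, √2·ε)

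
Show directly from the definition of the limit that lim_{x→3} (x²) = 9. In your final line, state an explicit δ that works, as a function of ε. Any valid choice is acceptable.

Fix ε > 0. We seek δ > 0 with 0 < |x − 3| < δ ⇒ |x² − 9| < ε.
Factor: x² − 9 = (x − 3)(x + 3), so |x² − 9| = |x − 3|·|x + 3|.
Impose δ ≤ 2 so that |x| < 5; then |x + 3| ≤ 8.
Hence |x² − 9| ≤ 8|x − 3|, which is < ε once |x − 3| < ε/8.
Take δ = min(2, ε/8). If 0 < |x − 3| < δ then both bounds hold and |x² − 9| ≤ 8|x − 3| < 8·(ε/8) = ε.

δ = min(2, ε/8)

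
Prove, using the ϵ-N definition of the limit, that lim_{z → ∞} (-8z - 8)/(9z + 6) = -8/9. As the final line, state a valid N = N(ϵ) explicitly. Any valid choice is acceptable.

N = (8/27)/ϵ

Fix ϵ > 0. We seek N > 0 such that z > N implies |(-8z - 8)/(9z + 6) + 8/9| < ϵ.
(-8z - 8)/(9z + 6) + 8/9 = (9(-8z - 8) − (-8)(9z + 6)) / (9(9z + 6)) = -24/(9(9z + 6)).
For z > 0 we have 9z + 6 > 9z, so |(-8z - 8)/(9z + 6) + 8/9| = 24/(9(9z + 6)) < 24/(9·9z) = (8/27)/z.
Thus |(-8z - 8)/(9z + 6) + 8/9| < ϵ whenever z > (8/27)/ϵ.
Take N = (8/27)/ϵ. If z > N then |(-8z - 8)/(9z + 6) + 8/9| < (8/27)/z < ϵ.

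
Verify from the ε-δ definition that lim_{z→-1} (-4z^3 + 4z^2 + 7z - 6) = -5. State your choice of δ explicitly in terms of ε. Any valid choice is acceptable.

Fix ε > 0. We want δ > 0 such that 0 < |z + 1| < δ implies |(-4z^3 + 4z^2 + 7z - 6) + 5| < ε.
(-4z^3 + 4z^2 + 7z - 6) + 5 = -4z^3 + 4z^2 + 7z - 1 = (z + 1)(-4z^2 + 8z - 1).
So |(-4z^3 + 4z^2 + 7z - 6) + 5| = |z + 1|·|-4z^2 + 8z - 1|.
Assume first that |z + 1| < 1, so |z| < 2. Then |-4z^2 + 8z - 1| ≤ 4·2^2 + 8·2 + 1 = 33.
Hence |(-4z^3 + 4z^2 + 7z - 6) + 5| ≤ 33|z + 1| < ε provided |z + 1| < ε/33.
Take δ = min(1, ε/33). Then 0 < |z + 1| < δ gives both |z + 1| < 1 and |z + 1| < ε/33, so |(-4z^3 + 4z^2 + 7z - 6) + 5| < ε.

δ = min(1, ε/33)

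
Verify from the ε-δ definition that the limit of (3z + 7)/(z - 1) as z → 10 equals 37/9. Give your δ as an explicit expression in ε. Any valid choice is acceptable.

Fix ε > 0. We want δ > 0 with 0 < |z − 10| < δ ⇒ |(3z + 7)/(z - 1) − (37/9)| < ε.
Combining over a common denominator, (3z + 7)/(z - 1) − (37/9) = [(3z + 7)·9 − 37·(z - 1)] / [9·(z - 1)] = -10(z − 10) / (9(z - 1)).
So |(3z + 7)/(z - 1) − (37/9)| = 10|z − 10| / (9·|z − 1|).
Require δ ≤ 9/2, so |z − 1| ≥ |9| − |z − 10| > 9 − 9/2 = 9/2.
Hence |(3z + 7)/(z - 1) − (37/9)| < 10|z − 10|/(9·(9/2)) = (20/81)|z − 10|, which is < ε once |z − 10| < (81/20)ε.
Take δ = min(9/2, (81/20)ε). Then 0 < |z − 10| < δ forces both bounds, so |(3z + 7)/(z - 1) − (37/9)| < ε.

δ = min(9/2, (81/20)ε)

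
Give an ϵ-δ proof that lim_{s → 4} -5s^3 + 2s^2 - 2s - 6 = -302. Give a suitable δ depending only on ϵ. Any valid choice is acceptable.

δ = min(1, ϵ/289)

Suppose ϵ > 0. We want δ > 0 such that 0 < |s − 4| < δ implies |(-5s^3 + 2s^2 - 2s - 6) + 302| < ϵ.
(-5s^3 + 2s^2 - 2s - 6) + 302 = -5s^3 + 2s^2 - 2s + 296 = (s − 4)(-5s^2 - 18s - 74).
So |(-5s^3 + 2s^2 - 2s - 6) + 302| = |s − 4|·|-5s^2 - 18s - 74|.
Assume first that |s − 4| < 1, so |s| < 5. Then |-5s^2 - 18s - 74| ≤ 5·5^2 + 18·5 + 74 = 289.
Hence |(-5s^3 + 2s^2 - 2s - 6) + 302| ≤ 289|s − 4| < ϵ provided |s − 4| < ϵ/289.
Choosing δ = min(1, ϵ/289) ensures both conditions, hence |(-5s^3 + 2s^2 - 2s - 6) + 302| < ϵ.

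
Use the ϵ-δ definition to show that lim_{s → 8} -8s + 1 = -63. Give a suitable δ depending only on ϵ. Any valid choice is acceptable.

Suppose ϵ > 0. We need δ > 0 so that 0 < |s − 8| < δ implies |(-8s + 1) + 63| < ϵ.
|(-8s + 1) + 63| = |-8s + 64| = 8|s − 8|.
So 8|s − 8| < ϵ exactly when |s − 8| < ϵ/8.
Take δ = ϵ/8. If 0 < |s − 8| < δ then |(-8s + 1) + 63| = 8|s − 8| < 8·(ϵ/8) = ϵ.

δ = ϵ/8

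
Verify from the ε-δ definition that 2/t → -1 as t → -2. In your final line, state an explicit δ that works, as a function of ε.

δ = min(1, ε)

Suppose ε > 0. We seek δ > 0 such that 0 < |t + 2| < δ implies |2/t + 1| < ε.
|2/t + 1| = 2·|-2 − t|/(2·|t|) = 2|t + 2|/(2|t|).
Require δ ≤ 1 so that |t| > 2 − 1 = 1, hence 2|t| > 2.
Then |2/t + 1| < 2|t + 2|/2, which is < ε when |t + 2| < ε.
Take δ = min(1, ε). Then 0 < |t + 2| < δ gives both |t + 2| < 1 and |t + 2| < ε, so |2/t + 1| < ε.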